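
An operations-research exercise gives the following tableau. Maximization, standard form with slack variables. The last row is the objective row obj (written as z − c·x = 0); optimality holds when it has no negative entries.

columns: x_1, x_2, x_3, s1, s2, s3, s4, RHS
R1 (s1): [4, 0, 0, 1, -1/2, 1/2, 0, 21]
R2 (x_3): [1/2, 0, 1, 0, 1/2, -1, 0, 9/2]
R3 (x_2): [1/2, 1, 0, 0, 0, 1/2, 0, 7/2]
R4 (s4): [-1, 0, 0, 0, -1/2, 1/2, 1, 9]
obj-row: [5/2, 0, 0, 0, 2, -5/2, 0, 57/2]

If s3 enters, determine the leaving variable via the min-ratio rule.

Column s3 entries and ratios — s1: 21/(1/2) = 42; x_3: -1 ≤ 0, skip; x_2: (7/2)/(1/2) = 7; s4: 9/(1/2) = 18.
Smallest ratio is 7 in the row of x_2, so x_2 leaves.

x_2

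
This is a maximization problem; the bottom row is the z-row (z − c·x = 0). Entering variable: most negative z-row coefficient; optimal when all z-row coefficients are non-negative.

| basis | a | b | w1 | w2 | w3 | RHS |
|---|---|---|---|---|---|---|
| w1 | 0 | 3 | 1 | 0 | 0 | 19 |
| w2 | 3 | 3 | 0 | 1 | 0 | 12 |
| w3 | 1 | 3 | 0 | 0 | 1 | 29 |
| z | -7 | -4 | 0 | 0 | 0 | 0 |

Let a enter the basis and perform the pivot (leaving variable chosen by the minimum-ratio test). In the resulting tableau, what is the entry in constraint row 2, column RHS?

Ratio test on column a — row 1: entry 0 ≤ 0; row 2: 12/3 = 4; row 3: 29/1 = 29. Minimum is 4 at row 2 (w2 leaves); pivot element 3.
Divide row 2 by 3; eliminate column a from the other rows.
In the new row 2, the RHS entry is the old entry divided by the pivot: 12/3 = 4.

4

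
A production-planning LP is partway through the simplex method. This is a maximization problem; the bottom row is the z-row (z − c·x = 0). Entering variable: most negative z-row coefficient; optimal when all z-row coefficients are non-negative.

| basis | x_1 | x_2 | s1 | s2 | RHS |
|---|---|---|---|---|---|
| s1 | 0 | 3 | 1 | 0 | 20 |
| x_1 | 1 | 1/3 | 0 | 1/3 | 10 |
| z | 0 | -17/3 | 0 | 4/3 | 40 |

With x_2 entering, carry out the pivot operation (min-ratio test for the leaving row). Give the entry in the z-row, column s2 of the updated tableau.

4/3

Ratio test on column x_2 — row 1: 20/3 = 20/3; row 2: 10/(1/3) = 30. Minimum is 20/3 at row 1 (s1 leaves); pivot element 3.
Divide row 1 by 3; eliminate column x_2 from the other rows.
z-row update in column s2: 4/3 − (-17/3)·0 = 4/3.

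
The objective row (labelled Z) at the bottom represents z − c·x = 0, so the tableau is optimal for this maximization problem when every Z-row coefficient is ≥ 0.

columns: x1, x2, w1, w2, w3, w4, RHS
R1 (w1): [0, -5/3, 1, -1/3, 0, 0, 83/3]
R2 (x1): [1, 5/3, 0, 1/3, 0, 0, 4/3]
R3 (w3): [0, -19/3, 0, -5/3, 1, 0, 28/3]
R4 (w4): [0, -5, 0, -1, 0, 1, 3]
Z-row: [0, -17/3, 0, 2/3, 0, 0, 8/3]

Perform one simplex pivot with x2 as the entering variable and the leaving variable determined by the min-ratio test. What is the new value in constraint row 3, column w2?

Ratio test on column x2 — row 1: entry -5/3 ≤ 0; row 2: (4/3)/(5/3) = 4/5; row 3: entry -19/3 ≤ 0; row 4: entry -5 ≤ 0. Minimum is 4/5 at row 2 (x1 leaves); pivot element 5/3.
Divide row 2 by 5/3; eliminate column x2 from the other rows.
Row 3 update in column w2: -5/3 − (-19/3)·(1/5) = -2/5.

-2/5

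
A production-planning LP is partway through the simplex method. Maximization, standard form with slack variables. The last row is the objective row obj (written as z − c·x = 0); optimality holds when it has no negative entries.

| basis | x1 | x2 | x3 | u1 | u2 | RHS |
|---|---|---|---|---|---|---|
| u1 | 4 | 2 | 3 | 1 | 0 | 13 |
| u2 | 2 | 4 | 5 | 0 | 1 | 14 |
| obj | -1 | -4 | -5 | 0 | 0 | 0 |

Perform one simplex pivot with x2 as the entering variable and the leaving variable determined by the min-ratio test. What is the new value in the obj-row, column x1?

1

Ratio test on column x2 — row 1: 13/2 = 13/2; row 2: 14/4 = 7/2. Minimum is 7/2 at row 2 (u2 leaves); pivot element 4.
Divide row 2 by 4; eliminate column x2 from the other rows.
obj-row update in column x1: -1 − (-4)·(1/2) = 1.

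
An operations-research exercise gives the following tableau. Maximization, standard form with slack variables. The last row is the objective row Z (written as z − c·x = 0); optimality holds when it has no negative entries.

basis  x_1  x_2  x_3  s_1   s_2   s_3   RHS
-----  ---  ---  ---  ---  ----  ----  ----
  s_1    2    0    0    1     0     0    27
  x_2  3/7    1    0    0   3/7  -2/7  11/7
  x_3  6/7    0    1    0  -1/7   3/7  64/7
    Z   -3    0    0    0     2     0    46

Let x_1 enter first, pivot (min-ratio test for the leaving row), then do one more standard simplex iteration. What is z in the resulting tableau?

Ratio test on column x_1 — row 1: 27/2 = 27/2; row 2: (11/7)/(3/7) = 11/3; row 3: (64/7)/(6/7) = 32/3. Minimum is 11/3 at row 2 (x_2 leaves); pivot element 3/7.
Pivot on row 2; the Z-row RHS becomes 46 − (-3)·(11/3) = 57.
Next entering variable (most negative Z-row entry -2): s_3.
Ratio test on column s_3 — row 1: (59/3)/(4/3) = 59/4; row 2: entry -2/3 ≤ 0; row 3: 6/1 = 6. Minimum is 6 at row 3 (x_3 leaves); pivot element 1.
After the second pivot the Z-row RHS is 57 − (-2)·6 = 69.

69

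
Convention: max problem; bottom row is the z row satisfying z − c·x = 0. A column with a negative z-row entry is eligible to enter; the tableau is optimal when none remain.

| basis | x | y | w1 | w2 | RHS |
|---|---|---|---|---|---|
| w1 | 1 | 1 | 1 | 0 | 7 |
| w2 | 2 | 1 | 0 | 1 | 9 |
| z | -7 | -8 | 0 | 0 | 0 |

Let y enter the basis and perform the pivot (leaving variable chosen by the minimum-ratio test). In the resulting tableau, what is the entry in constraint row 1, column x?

1

Ratio test on column y — row 1: 7/1 = 7; row 2: 9/1 = 9. Minimum is 7 at row 1 (w1 leaves); pivot element 1.
Divide row 1 by 1; eliminate column y from the other rows.
In the new row 1, the x entry is the old entry divided by the pivot: 1/1 = 1.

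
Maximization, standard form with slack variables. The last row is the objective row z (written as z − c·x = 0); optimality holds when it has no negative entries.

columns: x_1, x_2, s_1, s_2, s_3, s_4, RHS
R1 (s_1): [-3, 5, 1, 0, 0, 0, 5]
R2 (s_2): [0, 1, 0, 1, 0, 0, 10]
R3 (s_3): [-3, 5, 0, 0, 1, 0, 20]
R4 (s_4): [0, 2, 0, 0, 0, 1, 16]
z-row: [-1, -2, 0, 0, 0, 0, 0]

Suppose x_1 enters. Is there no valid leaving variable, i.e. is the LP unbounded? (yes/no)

yes

Every constraint-row entry in column x_1 is ≤ 0, so increasing x_1 is unbounded.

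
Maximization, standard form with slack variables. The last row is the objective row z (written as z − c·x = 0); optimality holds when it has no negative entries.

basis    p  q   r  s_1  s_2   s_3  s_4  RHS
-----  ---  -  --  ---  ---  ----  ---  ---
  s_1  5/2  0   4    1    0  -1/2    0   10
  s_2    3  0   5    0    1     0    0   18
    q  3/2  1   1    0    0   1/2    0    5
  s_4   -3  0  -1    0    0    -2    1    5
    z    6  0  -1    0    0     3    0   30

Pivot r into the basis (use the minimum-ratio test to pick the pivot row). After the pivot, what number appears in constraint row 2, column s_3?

5/8

Ratio test on column r — row 1: 10/4 = 5/2; row 2: 18/5 = 18/5; row 3: 5/1 = 5; row 4: entry -1 ≤ 0. Minimum is 5/2 at row 1 (s_1 leaves); pivot element 4.
Divide row 1 by 4; eliminate column r from the other rows.
Row 2 update in column s_3: 0 − 5·(-1/8) = 5/8.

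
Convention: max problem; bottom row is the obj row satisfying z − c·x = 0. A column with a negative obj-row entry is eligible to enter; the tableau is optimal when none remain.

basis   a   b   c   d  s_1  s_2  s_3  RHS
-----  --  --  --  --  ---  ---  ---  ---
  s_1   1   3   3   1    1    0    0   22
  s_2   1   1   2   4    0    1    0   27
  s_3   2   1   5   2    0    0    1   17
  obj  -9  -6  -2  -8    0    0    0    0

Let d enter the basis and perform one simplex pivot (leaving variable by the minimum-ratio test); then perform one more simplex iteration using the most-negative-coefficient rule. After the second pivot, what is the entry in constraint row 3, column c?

8/3

Ratio test on column d — row 1: 22/1 = 22; row 2: 27/4 = 27/4; row 3: 17/2 = 17/2. Minimum is 27/4 at row 2 (s_2 leaves); pivot element 4.
Divide row 2 by 4; eliminate column d from the other rows.
Second iteration: most negative obj-row entry is -7 in column a, so a enters.
Ratio test on column a — row 1: (61/4)/(3/4) = 61/3; row 2: (27/4)/(1/4) = 27; row 3: (7/2)/(3/2) = 7/3. Minimum is 7/3 at row 3 (s_3 leaves); pivot element 3/2.
Divide row 3 by 3/2; eliminate column a from the other rows.
After both pivots, the entry at constraint row 3, column c is 8/3.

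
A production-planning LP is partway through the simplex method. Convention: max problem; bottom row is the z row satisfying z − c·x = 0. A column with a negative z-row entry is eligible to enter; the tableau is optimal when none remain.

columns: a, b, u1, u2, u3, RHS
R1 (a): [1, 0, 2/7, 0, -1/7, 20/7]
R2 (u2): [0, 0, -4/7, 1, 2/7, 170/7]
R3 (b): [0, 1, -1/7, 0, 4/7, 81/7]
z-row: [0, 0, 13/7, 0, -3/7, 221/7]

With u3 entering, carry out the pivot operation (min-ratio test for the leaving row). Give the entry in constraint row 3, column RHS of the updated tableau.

Ratio test on column u3 — row 1: entry -1/7 ≤ 0; row 2: (170/7)/(2/7) = 85; row 3: (81/7)/(4/7) = 81/4. Minimum is 81/4 at row 3 (b leaves); pivot element 4/7.
Divide row 3 by 4/7; eliminate column u3 from the other rows.
In the new row 3, the RHS entry is the old entry divided by the pivot: (81/7)/(4/7) = 81/4.

81/4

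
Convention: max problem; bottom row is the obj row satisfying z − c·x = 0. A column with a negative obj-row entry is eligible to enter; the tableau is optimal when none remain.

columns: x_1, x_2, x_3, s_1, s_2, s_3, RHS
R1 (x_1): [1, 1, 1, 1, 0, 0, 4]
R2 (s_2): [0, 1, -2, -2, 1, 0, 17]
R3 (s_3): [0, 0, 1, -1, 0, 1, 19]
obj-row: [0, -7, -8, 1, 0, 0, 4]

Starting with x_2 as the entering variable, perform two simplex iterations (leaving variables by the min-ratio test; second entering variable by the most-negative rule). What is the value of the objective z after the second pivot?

Ratio test on column x_2 — row 1: 4/1 = 4; row 2: 17/1 = 17; row 3: entry 0 ≤ 0. Minimum is 4 at row 1 (x_1 leaves); pivot element 1.
Pivot on row 1; the obj-row RHS becomes 4 − (-7)·4 = 32.
Next entering variable (most negative obj-row entry -1): x_3.
Ratio test on column x_3 — row 1: 4/1 = 4; row 2: entry -3 ≤ 0; row 3: 19/1 = 19. Minimum is 4 at row 1 (x_2 leaves); pivot element 1.
After the second pivot the obj-row RHS is 32 − (-1)·4 = 36.

36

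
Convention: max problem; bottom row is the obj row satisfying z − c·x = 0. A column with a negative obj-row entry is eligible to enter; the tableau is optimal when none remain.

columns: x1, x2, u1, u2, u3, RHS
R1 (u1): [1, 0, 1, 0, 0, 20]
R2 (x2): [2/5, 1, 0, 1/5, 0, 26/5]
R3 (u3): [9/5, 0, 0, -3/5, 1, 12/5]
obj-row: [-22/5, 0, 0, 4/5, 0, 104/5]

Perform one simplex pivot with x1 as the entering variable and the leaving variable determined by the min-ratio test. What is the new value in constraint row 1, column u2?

Ratio test on column x1 — row 1: 20/1 = 20; row 2: (26/5)/(2/5) = 13; row 3: (12/5)/(9/5) = 4/3. Minimum is 4/3 at row 3 (u3 leaves); pivot element 9/5.
Divide row 3 by 9/5; eliminate column x1 from the other rows.
Row 1 update in column u2: 0 − 1·(-1/3) = 1/3.

1/3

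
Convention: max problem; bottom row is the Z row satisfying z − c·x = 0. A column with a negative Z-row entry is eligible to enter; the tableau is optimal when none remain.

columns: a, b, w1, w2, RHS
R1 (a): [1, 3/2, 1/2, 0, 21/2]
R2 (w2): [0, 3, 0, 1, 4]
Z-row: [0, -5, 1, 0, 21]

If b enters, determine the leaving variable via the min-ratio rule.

w2

Column b entries and ratios — a: (21/2)/(3/2) = 7; w2: 4/3 = 4/3.
Smallest ratio is 4/3 in the row of w2, so w2 leaves.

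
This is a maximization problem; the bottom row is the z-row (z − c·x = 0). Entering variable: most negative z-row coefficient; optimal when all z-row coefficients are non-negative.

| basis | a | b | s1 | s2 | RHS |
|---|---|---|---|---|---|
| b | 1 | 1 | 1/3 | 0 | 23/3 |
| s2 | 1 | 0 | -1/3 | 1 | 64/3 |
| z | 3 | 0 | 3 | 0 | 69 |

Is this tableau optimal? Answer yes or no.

Every z-row coefficient is ≥ 0, so the tableau is optimal.

yes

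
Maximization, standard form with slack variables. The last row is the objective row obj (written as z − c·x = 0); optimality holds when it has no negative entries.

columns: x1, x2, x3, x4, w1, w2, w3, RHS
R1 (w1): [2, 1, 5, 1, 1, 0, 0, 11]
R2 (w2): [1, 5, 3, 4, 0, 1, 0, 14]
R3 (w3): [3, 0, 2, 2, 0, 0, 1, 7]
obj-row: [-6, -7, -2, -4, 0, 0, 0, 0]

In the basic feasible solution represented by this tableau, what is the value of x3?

0

x3 is not in the basis, so in the current basic feasible solution x3 = 0.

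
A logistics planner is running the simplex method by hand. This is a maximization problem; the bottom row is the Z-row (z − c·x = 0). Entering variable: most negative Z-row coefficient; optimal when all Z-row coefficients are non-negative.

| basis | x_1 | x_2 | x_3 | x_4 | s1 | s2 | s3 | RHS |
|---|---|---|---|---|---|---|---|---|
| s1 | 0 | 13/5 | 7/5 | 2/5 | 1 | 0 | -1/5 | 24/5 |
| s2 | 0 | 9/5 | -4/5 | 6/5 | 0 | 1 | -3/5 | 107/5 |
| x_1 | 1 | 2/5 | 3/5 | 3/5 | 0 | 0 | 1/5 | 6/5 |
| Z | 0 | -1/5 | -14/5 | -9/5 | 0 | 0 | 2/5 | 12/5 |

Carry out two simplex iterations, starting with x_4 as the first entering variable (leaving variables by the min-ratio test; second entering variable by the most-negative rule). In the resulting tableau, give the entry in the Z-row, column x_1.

Ratio test on column x_4 — row 1: (24/5)/(2/5) = 12; row 2: (107/5)/(6/5) = 107/6; row 3: (6/5)/(3/5) = 2. Minimum is 2 at row 3 (x_1 leaves); pivot element 3/5.
Divide row 3 by 3/5; eliminate column x_4 from the other rows.
Second iteration: most negative Z-row entry is -1 in column x_3, so x_3 enters.
Ratio test on column x_3 — row 1: 4/1 = 4; row 2: entry -2 ≤ 0; row 3: 2/1 = 2. Minimum is 2 at row 3 (x_4 leaves); pivot element 1.
Divide row 3 by 1; eliminate column x_3 from the other rows.
After both pivots, the entry at the Z-row, column x_1 is 14/3.

14/3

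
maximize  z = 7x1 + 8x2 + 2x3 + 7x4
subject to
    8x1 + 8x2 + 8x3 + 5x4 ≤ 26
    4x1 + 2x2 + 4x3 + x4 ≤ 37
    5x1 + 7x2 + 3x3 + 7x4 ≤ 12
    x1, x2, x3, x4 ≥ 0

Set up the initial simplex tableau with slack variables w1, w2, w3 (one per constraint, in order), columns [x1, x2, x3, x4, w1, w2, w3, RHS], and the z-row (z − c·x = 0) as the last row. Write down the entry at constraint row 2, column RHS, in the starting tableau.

37

The RHS of constraint 2 is b_2 = 37.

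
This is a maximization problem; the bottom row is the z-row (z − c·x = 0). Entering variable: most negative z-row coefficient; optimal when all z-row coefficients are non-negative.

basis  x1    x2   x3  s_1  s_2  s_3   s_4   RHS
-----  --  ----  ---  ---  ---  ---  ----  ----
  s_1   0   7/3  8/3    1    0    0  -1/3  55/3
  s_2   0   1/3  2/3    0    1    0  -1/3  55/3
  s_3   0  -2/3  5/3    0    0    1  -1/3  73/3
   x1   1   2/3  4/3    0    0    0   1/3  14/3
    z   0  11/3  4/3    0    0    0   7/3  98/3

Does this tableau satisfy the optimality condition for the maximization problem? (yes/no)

yes

Every z-row coefficient is ≥ 0, so the tableau is optimal.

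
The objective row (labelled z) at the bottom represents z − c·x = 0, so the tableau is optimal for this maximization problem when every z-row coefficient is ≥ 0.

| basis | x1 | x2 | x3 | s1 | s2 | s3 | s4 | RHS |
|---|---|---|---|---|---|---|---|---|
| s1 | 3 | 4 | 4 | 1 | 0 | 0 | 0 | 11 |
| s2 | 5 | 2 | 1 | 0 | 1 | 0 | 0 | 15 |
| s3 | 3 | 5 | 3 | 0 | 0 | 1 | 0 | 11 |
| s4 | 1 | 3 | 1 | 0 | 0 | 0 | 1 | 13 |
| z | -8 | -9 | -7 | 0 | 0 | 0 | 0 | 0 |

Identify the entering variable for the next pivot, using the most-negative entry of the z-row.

Negative z-row entries: x1: -8, x2: -9, x3: -7.
The most negative is -9 in column x2, so x2 enters.

x2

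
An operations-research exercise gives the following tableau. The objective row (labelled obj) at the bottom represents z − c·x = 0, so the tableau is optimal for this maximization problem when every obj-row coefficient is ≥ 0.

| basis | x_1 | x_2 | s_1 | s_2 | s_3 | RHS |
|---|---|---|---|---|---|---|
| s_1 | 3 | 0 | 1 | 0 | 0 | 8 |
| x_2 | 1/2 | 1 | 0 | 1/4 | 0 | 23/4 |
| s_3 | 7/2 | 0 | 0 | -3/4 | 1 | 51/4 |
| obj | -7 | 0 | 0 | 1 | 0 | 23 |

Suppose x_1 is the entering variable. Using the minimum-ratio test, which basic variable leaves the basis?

Column x_1 entries and ratios — s_1: 8/3 = 8/3; x_2: (23/4)/(1/2) = 23/2; s_3: (51/4)/(7/2) = 51/14.
Smallest ratio is 8/3 in the row of s_1, so s_1 leaves.

s_1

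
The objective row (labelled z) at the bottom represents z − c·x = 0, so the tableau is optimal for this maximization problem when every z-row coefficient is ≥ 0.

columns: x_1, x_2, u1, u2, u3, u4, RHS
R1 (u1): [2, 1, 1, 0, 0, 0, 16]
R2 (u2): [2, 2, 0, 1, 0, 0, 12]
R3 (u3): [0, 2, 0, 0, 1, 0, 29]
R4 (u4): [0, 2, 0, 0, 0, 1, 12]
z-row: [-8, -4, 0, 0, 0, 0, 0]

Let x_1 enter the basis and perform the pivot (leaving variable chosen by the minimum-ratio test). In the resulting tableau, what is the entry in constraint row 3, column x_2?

2

Ratio test on column x_1 — row 1: 16/2 = 8; row 2: 12/2 = 6; row 3: entry 0 ≤ 0; row 4: entry 0 ≤ 0. Minimum is 6 at row 2 (u2 leaves); pivot element 2.
Divide row 2 by 2; eliminate column x_1 from the other rows.
Row 3 update in column x_2: 2 − 0·1 = 2.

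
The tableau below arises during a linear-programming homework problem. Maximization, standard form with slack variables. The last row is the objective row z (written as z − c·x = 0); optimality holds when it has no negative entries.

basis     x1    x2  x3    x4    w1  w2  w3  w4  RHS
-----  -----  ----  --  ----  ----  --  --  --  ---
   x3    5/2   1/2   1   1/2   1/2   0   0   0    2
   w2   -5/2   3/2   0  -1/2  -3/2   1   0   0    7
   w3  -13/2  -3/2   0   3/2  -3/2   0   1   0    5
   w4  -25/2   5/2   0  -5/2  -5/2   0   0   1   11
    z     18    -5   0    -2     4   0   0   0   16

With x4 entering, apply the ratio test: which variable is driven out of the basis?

w3

Column x4 entries and ratios — x3: 2/(1/2) = 4; w2: -1/2 ≤ 0, skip; w3: 5/(3/2) = 10/3; w4: -5/2 ≤ 0, skip.
Smallest ratio is 10/3 in the row of w3, so w3 leaves.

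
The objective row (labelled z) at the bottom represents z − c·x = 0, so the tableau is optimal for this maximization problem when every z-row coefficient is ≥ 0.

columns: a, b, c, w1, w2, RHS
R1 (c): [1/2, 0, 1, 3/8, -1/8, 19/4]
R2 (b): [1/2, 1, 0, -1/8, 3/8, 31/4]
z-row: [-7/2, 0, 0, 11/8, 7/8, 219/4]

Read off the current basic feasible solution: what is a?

0

a is not in the basis, so in the current basic feasible solution a = 0.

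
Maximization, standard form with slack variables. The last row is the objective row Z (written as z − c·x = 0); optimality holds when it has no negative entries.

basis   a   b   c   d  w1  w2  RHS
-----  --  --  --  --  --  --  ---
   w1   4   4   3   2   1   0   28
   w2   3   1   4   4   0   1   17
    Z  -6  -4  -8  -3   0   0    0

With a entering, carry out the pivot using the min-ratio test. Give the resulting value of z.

34

Ratio test on column a — row 1: 28/4 = 7; row 2: 17/3 = 17/3. Minimum is 17/3 at row 2 (w2 leaves); pivot element 3.
Pivot on row 2; the Z-row RHS becomes 0 − (-6)·(17/3) = 34.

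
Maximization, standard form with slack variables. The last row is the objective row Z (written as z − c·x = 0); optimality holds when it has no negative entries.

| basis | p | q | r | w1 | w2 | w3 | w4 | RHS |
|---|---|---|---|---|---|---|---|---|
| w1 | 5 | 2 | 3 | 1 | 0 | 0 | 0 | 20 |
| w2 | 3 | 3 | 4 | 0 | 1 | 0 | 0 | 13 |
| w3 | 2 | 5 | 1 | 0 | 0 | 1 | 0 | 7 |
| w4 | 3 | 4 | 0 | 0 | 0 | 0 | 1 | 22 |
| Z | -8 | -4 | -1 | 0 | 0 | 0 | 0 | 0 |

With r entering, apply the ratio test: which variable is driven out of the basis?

w2

Column r entries and ratios — w1: 20/3 = 20/3; w2: 13/4 = 13/4; w3: 7/1 = 7; w4: 0 ≤ 0, skip.
Smallest ratio is 13/4 in the row of w2, so w2 leaves.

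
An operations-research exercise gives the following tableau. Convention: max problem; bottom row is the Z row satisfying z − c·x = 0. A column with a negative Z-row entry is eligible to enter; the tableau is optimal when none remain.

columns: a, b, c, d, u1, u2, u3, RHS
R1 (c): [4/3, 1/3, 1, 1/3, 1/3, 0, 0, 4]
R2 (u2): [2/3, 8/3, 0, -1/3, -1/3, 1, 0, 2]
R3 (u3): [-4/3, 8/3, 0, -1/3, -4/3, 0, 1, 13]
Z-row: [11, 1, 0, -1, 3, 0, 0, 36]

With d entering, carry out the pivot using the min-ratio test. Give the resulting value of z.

Ratio test on column d — row 1: 4/(1/3) = 12; row 2: entry -1/3 ≤ 0; row 3: entry -1/3 ≤ 0. Minimum is 12 at row 1 (c leaves); pivot element 1/3.
Pivot on row 1; the Z-row RHS becomes 36 − (-1)·12 = 48.

48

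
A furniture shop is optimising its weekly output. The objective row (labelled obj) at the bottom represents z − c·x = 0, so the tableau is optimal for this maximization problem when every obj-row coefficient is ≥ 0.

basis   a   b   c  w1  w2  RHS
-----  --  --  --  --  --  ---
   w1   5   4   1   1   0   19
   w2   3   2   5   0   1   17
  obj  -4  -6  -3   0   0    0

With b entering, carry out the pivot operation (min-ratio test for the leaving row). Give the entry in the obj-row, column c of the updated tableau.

Ratio test on column b — row 1: 19/4 = 19/4; row 2: 17/2 = 17/2. Minimum is 19/4 at row 1 (w1 leaves); pivot element 4.
Divide row 1 by 4; eliminate column b from the other rows.
obj-row update in column c: -3 − (-6)·(1/4) = -3/2.

-3/2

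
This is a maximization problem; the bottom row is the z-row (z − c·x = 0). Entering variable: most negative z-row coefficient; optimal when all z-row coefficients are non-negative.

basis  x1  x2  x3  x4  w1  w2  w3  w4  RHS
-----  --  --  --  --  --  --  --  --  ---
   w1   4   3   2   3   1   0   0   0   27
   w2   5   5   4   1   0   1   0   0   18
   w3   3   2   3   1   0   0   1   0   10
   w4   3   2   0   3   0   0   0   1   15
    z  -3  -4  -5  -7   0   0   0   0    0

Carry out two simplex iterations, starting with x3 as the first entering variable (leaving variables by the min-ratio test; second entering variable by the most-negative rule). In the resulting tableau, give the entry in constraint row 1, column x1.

-1/3

Ratio test on column x3 — row 1: 27/2 = 27/2; row 2: 18/4 = 9/2; row 3: 10/3 = 10/3; row 4: entry 0 ≤ 0. Minimum is 10/3 at row 3 (w3 leaves); pivot element 3.
Divide row 3 by 3; eliminate column x3 from the other rows.
Second iteration: most negative z-row entry is -16/3 in column x4, so x4 enters.
Ratio test on column x4 — row 1: (61/3)/(7/3) = 61/7; row 2: entry -1/3 ≤ 0; row 3: (10/3)/(1/3) = 10; row 4: 15/3 = 5. Minimum is 5 at row 4 (w4 leaves); pivot element 3.
Divide row 4 by 3; eliminate column x4 from the other rows.
After both pivots, the entry at constraint row 1, column x1 is -1/3.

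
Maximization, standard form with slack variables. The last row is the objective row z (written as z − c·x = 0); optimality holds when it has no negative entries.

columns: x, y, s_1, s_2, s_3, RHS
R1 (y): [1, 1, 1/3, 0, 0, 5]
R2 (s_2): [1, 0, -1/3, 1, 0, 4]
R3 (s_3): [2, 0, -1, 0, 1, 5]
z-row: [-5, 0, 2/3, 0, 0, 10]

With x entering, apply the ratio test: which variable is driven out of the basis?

s_3

Column x entries and ratios — y: 5/1 = 5; s_2: 4/1 = 4; s_3: 5/2 = 5/2.
Smallest ratio is 5/2 in the row of s_3, so s_3 leaves.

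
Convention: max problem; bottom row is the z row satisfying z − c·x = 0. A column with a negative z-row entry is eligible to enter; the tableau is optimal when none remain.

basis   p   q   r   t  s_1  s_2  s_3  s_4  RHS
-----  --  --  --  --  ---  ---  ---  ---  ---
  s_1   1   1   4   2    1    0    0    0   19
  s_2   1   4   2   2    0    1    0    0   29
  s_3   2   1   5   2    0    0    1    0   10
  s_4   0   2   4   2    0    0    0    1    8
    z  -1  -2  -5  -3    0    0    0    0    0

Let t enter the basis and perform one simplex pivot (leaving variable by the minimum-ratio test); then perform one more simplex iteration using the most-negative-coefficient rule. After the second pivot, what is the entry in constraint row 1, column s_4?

-1/2

Ratio test on column t — row 1: 19/2 = 19/2; row 2: 29/2 = 29/2; row 3: 10/2 = 5; row 4: 8/2 = 4. Minimum is 4 at row 4 (s_4 leaves); pivot element 2.
Divide row 4 by 2; eliminate column t from the other rows.
Second iteration: most negative z-row entry is -1 in column p, so p enters.
Ratio test on column p — row 1: 11/1 = 11; row 2: 21/1 = 21; row 3: 2/2 = 1; row 4: entry 0 ≤ 0. Minimum is 1 at row 3 (s_3 leaves); pivot element 2.
Divide row 3 by 2; eliminate column p from the other rows.
After both pivots, the entry at constraint row 1, column s_4 is -1/2.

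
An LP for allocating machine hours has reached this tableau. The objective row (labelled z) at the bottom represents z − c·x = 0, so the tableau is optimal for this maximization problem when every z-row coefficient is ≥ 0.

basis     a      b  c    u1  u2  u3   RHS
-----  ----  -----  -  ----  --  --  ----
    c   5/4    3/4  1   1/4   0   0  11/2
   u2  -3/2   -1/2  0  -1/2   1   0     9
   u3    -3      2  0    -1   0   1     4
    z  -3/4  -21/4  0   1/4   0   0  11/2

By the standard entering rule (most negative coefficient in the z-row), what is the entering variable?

b

Negative z-row entries: a: -3/4, b: -21/4.
The most negative is -21/4 in column b, so b enters.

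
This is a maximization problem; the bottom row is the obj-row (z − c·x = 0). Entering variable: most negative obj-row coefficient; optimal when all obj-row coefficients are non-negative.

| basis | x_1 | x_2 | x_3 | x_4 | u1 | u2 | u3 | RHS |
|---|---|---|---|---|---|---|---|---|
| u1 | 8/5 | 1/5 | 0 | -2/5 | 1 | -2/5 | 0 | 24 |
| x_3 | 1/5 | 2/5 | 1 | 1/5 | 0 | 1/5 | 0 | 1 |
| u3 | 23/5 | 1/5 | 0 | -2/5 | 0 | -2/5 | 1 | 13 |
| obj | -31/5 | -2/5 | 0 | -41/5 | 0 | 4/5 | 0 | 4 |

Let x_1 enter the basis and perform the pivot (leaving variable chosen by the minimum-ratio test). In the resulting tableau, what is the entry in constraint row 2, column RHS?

Ratio test on column x_1 — row 1: 24/(8/5) = 15; row 2: 1/(1/5) = 5; row 3: 13/(23/5) = 65/23. Minimum is 65/23 at row 3 (u3 leaves); pivot element 23/5.
Divide row 3 by 23/5; eliminate column x_1 from the other rows.
Row 2 update in column RHS: 1 − (1/5)·(65/23) = 10/23.

10/23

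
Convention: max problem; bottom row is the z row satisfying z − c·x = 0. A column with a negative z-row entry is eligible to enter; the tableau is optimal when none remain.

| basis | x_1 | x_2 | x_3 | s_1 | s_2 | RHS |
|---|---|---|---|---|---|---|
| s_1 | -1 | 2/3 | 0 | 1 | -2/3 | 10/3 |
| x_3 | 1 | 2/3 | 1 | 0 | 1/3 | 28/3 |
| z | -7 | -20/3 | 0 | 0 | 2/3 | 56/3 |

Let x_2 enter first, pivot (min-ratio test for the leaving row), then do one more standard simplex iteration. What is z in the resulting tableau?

Ratio test on column x_2 — row 1: (10/3)/(2/3) = 5; row 2: (28/3)/(2/3) = 14. Minimum is 5 at row 1 (s_1 leaves); pivot element 2/3.
Pivot on row 1; the z-row RHS becomes 56/3 − (-20/3)·5 = 52.
Next entering variable (most negative z-row entry -17): x_1.
Ratio test on column x_1 — row 1: entry -3/2 ≤ 0; row 2: 6/2 = 3. Minimum is 3 at row 2 (x_3 leaves); pivot element 2.
After the second pivot the z-row RHS is 52 − (-17)·3 = 103.

103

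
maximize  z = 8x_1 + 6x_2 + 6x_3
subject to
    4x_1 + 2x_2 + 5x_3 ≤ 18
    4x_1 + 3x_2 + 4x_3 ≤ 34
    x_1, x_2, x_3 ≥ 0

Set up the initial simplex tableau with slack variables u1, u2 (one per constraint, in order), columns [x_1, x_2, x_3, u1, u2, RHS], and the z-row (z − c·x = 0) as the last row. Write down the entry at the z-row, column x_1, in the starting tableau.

-8

The z-row carries the negated objective coefficients: the x_1 entry is -8.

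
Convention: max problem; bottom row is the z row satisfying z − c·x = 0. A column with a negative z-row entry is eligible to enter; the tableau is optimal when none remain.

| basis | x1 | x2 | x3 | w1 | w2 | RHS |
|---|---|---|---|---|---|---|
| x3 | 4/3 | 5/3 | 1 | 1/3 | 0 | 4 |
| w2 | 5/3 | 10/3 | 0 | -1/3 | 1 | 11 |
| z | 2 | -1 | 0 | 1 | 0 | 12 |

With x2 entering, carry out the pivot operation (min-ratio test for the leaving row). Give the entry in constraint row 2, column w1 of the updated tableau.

-1

Ratio test on column x2 — row 1: 4/(5/3) = 12/5; row 2: 11/(10/3) = 33/10. Minimum is 12/5 at row 1 (x3 leaves); pivot element 5/3.
Divide row 1 by 5/3; eliminate column x2 from the other rows.
Row 2 update in column w1: -1/3 − (10/3)·(1/5) = -1.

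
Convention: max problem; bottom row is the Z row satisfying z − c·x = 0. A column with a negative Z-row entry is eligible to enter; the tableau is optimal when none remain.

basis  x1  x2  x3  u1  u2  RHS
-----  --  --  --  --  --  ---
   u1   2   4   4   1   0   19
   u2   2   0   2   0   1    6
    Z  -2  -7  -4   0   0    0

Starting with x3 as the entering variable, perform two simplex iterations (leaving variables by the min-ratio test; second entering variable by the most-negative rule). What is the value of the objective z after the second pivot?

97/4

Ratio test on column x3 — row 1: 19/4 = 19/4; row 2: 6/2 = 3. Minimum is 3 at row 2 (u2 leaves); pivot element 2.
Pivot on row 2; the Z-row RHS becomes 0 − (-4)·3 = 12.
Next entering variable (most negative Z-row entry -7): x2.
Ratio test on column x2 — row 1: 7/4 = 7/4; row 2: entry 0 ≤ 0. Minimum is 7/4 at row 1 (u1 leaves); pivot element 4.
After the second pivot the Z-row RHS is 12 − (-7)·(7/4) = 97/4.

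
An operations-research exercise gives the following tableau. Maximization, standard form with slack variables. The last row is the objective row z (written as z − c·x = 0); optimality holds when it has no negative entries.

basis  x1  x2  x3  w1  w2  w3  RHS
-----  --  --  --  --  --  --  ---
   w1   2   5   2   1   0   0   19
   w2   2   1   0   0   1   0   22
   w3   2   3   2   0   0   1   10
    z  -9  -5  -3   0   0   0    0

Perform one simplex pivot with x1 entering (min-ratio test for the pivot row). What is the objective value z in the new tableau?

Ratio test on column x1 — row 1: 19/2 = 19/2; row 2: 22/2 = 11; row 3: 10/2 = 5. Minimum is 5 at row 3 (w3 leaves); pivot element 2.
Pivot on row 3; the z-row RHS becomes 0 − (-9)·5 = 45.

45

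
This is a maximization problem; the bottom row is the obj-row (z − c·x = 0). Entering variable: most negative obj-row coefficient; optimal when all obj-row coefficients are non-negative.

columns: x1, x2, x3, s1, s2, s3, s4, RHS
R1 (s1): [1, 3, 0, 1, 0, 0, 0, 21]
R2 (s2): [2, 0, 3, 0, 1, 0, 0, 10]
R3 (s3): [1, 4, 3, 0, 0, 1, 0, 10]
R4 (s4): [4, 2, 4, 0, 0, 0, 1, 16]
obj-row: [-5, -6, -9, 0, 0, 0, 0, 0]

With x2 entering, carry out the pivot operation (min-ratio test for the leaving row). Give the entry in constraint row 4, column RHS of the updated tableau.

11

Ratio test on column x2 — row 1: 21/3 = 7; row 2: entry 0 ≤ 0; row 3: 10/4 = 5/2; row 4: 16/2 = 8. Minimum is 5/2 at row 3 (s3 leaves); pivot element 4.
Divide row 3 by 4; eliminate column x2 from the other rows.
Row 4 update in column RHS: 16 − 2·(5/2) = 11.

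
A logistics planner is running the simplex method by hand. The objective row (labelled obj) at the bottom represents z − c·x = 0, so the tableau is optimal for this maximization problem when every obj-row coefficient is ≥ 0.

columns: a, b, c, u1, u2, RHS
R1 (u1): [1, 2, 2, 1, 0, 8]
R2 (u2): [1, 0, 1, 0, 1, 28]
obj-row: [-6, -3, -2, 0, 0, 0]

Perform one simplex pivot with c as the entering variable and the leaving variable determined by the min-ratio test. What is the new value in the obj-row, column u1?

1

Ratio test on column c — row 1: 8/2 = 4; row 2: 28/1 = 28. Minimum is 4 at row 1 (u1 leaves); pivot element 2.
Divide row 1 by 2; eliminate column c from the other rows.
obj-row update in column u1: 0 − (-2)·(1/2) = 1.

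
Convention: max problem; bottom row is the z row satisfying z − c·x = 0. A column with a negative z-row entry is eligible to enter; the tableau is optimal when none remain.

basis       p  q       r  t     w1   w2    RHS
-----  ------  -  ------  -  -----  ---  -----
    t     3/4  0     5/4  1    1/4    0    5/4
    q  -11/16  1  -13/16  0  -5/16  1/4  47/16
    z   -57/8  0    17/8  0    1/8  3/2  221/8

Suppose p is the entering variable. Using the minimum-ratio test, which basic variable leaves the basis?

Column p entries and ratios — t: (5/4)/(3/4) = 5/3; q: -11/16 ≤ 0, skip.
Smallest ratio is 5/3 in the row of t, so t leaves.

t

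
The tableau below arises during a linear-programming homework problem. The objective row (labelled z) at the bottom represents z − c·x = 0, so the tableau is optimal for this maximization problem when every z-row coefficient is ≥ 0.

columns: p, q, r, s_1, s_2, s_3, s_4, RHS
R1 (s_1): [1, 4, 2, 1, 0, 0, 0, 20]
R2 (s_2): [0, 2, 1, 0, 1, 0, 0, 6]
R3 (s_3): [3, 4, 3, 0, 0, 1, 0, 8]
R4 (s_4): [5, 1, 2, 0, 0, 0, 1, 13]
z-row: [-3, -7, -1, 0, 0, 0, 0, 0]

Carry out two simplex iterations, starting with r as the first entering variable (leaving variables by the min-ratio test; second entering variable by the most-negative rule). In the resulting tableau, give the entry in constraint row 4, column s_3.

Ratio test on column r — row 1: 20/2 = 10; row 2: 6/1 = 6; row 3: 8/3 = 8/3; row 4: 13/2 = 13/2. Minimum is 8/3 at row 3 (s_3 leaves); pivot element 3.
Divide row 3 by 3; eliminate column r from the other rows.
Second iteration: most negative z-row entry is -17/3 in column q, so q enters.
Ratio test on column q — row 1: (44/3)/(4/3) = 11; row 2: (10/3)/(2/3) = 5; row 3: (8/3)/(4/3) = 2; row 4: entry -5/3 ≤ 0. Minimum is 2 at row 3 (r leaves); pivot element 4/3.
Divide row 3 by 4/3; eliminate column q from the other rows.
After both pivots, the entry at constraint row 4, column s_3 is -1/4.

-1/4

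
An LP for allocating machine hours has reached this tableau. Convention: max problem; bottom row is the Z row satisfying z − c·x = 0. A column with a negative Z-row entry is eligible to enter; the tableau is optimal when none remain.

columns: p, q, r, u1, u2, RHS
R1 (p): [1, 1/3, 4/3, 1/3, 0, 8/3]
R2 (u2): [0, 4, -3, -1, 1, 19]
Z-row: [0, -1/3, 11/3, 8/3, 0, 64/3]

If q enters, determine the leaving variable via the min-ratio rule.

u2

Column q entries and ratios — p: (8/3)/(1/3) = 8; u2: 19/4 = 19/4.
Smallest ratio is 19/4 in the row of u2, so u2 leaves.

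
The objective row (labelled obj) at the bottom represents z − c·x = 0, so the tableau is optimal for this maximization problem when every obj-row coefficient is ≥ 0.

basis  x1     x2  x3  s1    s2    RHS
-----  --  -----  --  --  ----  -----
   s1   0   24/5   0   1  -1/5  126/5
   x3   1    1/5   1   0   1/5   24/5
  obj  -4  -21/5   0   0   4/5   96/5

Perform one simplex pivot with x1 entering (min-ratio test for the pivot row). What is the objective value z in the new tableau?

192/5

Ratio test on column x1 — row 1: entry 0 ≤ 0; row 2: (24/5)/1 = 24/5. Minimum is 24/5 at row 2 (x3 leaves); pivot element 1.
Pivot on row 2; the obj-row RHS becomes 96/5 − (-4)·(24/5) = 192/5.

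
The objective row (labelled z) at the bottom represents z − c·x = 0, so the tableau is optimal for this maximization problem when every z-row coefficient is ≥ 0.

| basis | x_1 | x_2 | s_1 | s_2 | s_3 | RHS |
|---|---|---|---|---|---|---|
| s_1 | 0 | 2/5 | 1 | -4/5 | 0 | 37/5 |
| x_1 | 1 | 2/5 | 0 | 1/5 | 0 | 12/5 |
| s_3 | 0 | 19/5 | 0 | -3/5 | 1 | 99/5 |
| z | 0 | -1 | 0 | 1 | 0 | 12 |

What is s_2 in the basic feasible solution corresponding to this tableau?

0

s_2 is not in the basis, so in the current basic feasible solution s_2 = 0.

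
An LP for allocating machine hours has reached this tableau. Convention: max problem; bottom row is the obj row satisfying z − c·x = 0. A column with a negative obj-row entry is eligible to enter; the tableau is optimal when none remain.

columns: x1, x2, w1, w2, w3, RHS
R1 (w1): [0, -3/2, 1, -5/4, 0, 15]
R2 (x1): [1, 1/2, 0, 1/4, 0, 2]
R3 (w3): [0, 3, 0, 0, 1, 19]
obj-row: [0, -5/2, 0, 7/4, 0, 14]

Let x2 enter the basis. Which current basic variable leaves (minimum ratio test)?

Column x2 entries and ratios — w1: -3/2 ≤ 0, skip; x1: 2/(1/2) = 4; w3: 19/3 = 19/3.
Smallest ratio is 4 in the row of x1, so x1 leaves.

x1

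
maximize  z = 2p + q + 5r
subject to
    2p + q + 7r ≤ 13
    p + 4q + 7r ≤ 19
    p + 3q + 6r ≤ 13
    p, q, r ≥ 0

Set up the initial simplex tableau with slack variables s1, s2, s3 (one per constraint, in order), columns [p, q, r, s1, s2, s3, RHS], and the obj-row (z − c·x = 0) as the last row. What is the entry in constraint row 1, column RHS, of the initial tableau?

13

The RHS of constraint 1 is b_1 = 13.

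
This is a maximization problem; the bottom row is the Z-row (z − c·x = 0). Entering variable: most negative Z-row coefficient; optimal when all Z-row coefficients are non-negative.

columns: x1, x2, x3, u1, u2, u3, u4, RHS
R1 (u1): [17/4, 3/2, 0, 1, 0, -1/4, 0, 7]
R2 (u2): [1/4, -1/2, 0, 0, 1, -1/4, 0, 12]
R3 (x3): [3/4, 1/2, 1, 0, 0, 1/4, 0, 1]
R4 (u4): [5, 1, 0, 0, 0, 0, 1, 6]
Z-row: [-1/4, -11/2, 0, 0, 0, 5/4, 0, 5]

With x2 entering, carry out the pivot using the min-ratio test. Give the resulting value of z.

Ratio test on column x2 — row 1: 7/(3/2) = 14/3; row 2: entry -1/2 ≤ 0; row 3: 1/(1/2) = 2; row 4: 6/1 = 6. Minimum is 2 at row 3 (x3 leaves); pivot element 1/2.
Pivot on row 3; the Z-row RHS becomes 5 − (-11/2)·2 = 16.

16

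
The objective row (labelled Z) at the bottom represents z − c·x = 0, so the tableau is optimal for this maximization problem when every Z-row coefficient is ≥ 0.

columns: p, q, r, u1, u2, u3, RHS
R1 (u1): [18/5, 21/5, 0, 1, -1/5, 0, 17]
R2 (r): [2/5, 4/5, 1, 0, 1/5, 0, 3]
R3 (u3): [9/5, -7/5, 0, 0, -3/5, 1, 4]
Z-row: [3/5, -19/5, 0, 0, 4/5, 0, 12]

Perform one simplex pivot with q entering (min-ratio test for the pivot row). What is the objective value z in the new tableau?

105/4

Ratio test on column q — row 1: 17/(21/5) = 85/21; row 2: 3/(4/5) = 15/4; row 3: entry -7/5 ≤ 0. Minimum is 15/4 at row 2 (r leaves); pivot element 4/5.
Pivot on row 2; the Z-row RHS becomes 12 − (-19/5)·(15/4) = 105/4.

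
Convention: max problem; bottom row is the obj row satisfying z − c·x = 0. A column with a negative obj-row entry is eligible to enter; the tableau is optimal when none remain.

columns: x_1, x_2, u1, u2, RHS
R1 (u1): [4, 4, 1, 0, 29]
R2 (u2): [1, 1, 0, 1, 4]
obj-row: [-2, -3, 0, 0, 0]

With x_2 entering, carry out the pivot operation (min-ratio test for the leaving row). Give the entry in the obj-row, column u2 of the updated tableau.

Ratio test on column x_2 — row 1: 29/4 = 29/4; row 2: 4/1 = 4. Minimum is 4 at row 2 (u2 leaves); pivot element 1.
Divide row 2 by 1; eliminate column x_2 from the other rows.
obj-row update in column u2: 0 − (-3)·1 = 3.

3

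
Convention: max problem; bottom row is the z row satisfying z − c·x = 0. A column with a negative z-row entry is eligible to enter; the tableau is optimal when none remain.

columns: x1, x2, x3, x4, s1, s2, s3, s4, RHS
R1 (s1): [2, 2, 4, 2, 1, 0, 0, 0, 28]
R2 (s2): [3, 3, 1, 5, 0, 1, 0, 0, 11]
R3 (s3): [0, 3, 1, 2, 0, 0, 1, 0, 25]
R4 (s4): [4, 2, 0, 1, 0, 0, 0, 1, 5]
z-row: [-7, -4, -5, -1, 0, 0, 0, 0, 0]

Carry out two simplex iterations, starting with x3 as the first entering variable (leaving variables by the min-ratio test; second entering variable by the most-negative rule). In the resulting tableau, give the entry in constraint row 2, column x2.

5/4

Ratio test on column x3 — row 1: 28/4 = 7; row 2: 11/1 = 11; row 3: 25/1 = 25; row 4: entry 0 ≤ 0. Minimum is 7 at row 1 (s1 leaves); pivot element 4.
Divide row 1 by 4; eliminate column x3 from the other rows.
Second iteration: most negative z-row entry is -9/2 in column x1, so x1 enters.
Ratio test on column x1 — row 1: 7/(1/2) = 14; row 2: 4/(5/2) = 8/5; row 3: entry -1/2 ≤ 0; row 4: 5/4 = 5/4. Minimum is 5/4 at row 4 (s4 leaves); pivot element 4.
Divide row 4 by 4; eliminate column x1 from the other rows.
After both pivots, the entry at constraint row 2, column x2 is 5/4.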